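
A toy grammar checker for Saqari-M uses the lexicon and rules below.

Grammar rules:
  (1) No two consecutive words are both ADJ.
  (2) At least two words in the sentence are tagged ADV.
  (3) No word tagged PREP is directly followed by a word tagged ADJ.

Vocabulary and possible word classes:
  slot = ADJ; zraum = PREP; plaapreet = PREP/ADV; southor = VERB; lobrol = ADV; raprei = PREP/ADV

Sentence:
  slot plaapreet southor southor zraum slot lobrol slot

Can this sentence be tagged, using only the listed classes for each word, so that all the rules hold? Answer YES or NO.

NO

Candidates per position — 1:slot {ADJ}; 2:plaapreet {PREP,ADV}; 3:southor {VERB}; 4:southor {VERB}; 5:zraum {PREP}; 6:slot {ADJ}; 7:lobrol {ADV}; 8:slot {ADJ}.
Rule 3 cannot be satisfied by any choice of tags from the lexicon.
So there is no consistent tagging.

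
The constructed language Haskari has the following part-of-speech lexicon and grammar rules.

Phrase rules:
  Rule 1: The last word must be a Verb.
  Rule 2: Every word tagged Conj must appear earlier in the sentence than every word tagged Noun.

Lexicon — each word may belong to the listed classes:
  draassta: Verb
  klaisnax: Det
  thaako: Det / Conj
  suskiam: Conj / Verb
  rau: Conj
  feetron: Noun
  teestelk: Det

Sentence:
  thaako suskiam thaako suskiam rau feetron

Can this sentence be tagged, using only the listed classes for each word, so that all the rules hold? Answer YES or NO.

NO

Candidates per position — 1:thaako {Det,Conj}; 2:suskiam {Conj,Verb}; 3:thaako {Det,Conj}; 4:suskiam {Conj,Verb}; 5:rau {Conj}; 6:feetron {Noun}.
Rule 1 cannot be satisfied by any choice of tags from the lexicon.
So there is no consistent tagging.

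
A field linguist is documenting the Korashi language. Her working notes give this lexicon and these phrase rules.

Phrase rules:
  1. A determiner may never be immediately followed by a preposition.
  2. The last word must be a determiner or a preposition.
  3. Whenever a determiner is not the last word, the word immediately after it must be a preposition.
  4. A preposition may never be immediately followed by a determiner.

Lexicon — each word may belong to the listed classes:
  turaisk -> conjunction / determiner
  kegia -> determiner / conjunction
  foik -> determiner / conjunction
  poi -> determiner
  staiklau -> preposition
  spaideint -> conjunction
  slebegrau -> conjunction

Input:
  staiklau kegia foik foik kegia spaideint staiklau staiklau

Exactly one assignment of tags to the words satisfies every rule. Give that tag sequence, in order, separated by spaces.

Candidates per position — 1:staiklau {preposition}; 2:kegia {determiner,conjunction}; 3:foik {determiner,conjunction}; 4:foik {determiner,conjunction}; 5:kegia {determiner,conjunction}; 6:spaideint {conjunction}; 7:staiklau {preposition}; 8:staiklau {preposition}.
Position 2: tagging it determiner would leave rule 3 unsatisfiable, so it must be conjunction.
Position 3: tagging it determiner would leave rule 3 unsatisfiable, so it must be conjunction.
Position 4: tagging it determiner would leave rule 3 unsatisfiable, so it must be conjunction.
Position 5: tagging it determiner would leave rule 3 unsatisfiable, so it must be conjunction.
That leaves exactly one tagging: preposition conjunction conjunction conjunction conjunction conjunction preposition preposition.
Rule-by-rule: rule 1 satisfied; rule 2 satisfied; rule 3 satisfied; rule 4 satisfied.

preposition conjunction conjunction conjunction conjunction conjunction preposition preposition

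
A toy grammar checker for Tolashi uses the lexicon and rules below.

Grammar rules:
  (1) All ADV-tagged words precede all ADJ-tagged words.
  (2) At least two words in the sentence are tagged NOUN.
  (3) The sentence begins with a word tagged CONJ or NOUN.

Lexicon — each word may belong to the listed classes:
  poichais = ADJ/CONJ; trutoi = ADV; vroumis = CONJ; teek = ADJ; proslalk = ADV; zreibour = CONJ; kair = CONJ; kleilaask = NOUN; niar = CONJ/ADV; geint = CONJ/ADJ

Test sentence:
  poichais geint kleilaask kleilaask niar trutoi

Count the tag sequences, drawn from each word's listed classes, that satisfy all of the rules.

2

Candidates per position — 1:poichais {ADJ,CONJ}; 2:geint {CONJ,ADJ}; 3:kleilaask {NOUN}; 4:kleilaask {NOUN}; 5:niar {CONJ,ADV}; 6:trutoi {ADV}.
There are 8 candidate sequences in total.
The sequences that satisfy every rule: CONJ CONJ NOUN NOUN CONJ ADV; CONJ CONJ NOUN NOUN ADV ADV.
Count = 2.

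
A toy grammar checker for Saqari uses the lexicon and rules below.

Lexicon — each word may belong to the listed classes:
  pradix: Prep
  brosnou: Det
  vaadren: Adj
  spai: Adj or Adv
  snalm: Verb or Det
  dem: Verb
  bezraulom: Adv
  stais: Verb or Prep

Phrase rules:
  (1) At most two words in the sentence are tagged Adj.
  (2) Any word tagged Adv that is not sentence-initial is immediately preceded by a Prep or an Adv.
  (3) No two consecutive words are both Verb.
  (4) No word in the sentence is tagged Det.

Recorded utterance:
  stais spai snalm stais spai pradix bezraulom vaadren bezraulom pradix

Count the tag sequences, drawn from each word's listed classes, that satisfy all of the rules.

0

Candidates per position — 1:stais {Verb,Prep}; 2:spai {Adj,Adv}; 3:snalm {Verb,Det}; 4:stais {Verb,Prep}; 5:spai {Adj,Adv}; 6:pradix {Prep}; 7:bezraulom {Adv}; 8:vaadren {Adj}; 9:bezraulom {Adv}; 10:pradix {Prep}.
There are 32 candidate sequences in total.
Rule 2 cannot be satisfied by any choice of tags from the lexicon.
So there is no consistent tagging.
Count = 0.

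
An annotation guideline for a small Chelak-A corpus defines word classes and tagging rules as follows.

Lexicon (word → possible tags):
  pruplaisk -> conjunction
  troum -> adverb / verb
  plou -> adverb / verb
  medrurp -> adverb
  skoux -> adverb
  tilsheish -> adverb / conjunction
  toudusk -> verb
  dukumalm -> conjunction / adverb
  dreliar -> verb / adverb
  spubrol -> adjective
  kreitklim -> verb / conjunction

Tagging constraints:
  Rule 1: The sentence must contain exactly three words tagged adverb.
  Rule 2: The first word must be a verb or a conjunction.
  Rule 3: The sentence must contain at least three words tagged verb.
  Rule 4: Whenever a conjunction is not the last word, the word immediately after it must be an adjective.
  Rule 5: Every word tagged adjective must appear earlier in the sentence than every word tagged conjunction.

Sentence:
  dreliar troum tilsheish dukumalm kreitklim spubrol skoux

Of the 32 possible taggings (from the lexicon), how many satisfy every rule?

Candidates per position — 1:dreliar {verb,adverb}; 2:troum {adverb,verb}; 3:tilsheish {adverb,conjunction}; 4:dukumalm {conjunction,adverb}; 5:kreitklim {verb,conjunction}; 6:spubrol {adjective}; 7:skoux {adverb}.
There are 32 candidate sequences in total.
The sequences that satisfy every rule: verb verb adverb adverb verb adjective adverb.
Count = 1.

1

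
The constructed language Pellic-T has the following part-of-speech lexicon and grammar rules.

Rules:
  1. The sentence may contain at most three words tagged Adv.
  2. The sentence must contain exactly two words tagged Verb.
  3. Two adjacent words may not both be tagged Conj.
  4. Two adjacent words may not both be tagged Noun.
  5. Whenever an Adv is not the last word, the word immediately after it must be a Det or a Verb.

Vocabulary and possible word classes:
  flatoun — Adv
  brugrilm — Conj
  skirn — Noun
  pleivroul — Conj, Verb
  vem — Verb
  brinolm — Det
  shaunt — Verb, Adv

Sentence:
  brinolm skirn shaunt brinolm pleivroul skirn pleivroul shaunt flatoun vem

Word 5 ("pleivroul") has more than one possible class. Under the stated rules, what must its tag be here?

Conj

Candidates per position — 1:brinolm {Det}; 2:skirn {Noun}; 3:shaunt {Verb,Adv}; 4:brinolm {Det}; 5:pleivroul {Conj,Verb}; 6:skirn {Noun}; 7:pleivroul {Conj,Verb}; 8:shaunt {Verb,Adv}; 9:flatoun {Adv}; 10:vem {Verb}.
At position 8, choosing Adv makes rule 5 impossible to satisfy; hence Verb.
At position 3, choosing Verb makes rule 2 impossible to satisfy; hence Adv.
At position 5, choosing Verb makes rule 2 impossible to satisfy; hence Conj.
At position 7, choosing Verb makes rule 2 impossible to satisfy; hence Conj.
So the tagging must be: Det Noun Adv Det Conj Noun Conj Verb Adv Verb.
Rule-by-rule: rule 1 satisfied; rule 2 satisfied; rule 3 satisfied; rule 4 satisfied; rule 5 satisfied.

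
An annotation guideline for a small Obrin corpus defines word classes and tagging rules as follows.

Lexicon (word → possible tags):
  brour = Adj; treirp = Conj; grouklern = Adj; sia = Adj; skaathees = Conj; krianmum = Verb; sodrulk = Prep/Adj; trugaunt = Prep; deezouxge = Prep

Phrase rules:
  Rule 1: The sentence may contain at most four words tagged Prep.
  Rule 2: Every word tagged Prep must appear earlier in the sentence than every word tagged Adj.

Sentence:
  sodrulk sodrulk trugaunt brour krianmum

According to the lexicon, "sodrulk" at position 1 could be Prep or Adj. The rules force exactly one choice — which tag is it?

Candidates per position — 1:sodrulk {Prep,Adj}; 2:sodrulk {Prep,Adj}; 3:trugaunt {Prep}; 4:brour {Adj}; 5:krianmum {Verb}.
Word 1 cannot be Adj — rule 2 would then fail for every completion. It is Prep.
Word 2 cannot be Adj — rule 2 would then fail for every completion. It is Prep.
The unique satisfying tagging is: Prep Prep Prep Adj Verb.
Verifying each rule — rule 1 ✓; rule 2 ✓.

Prep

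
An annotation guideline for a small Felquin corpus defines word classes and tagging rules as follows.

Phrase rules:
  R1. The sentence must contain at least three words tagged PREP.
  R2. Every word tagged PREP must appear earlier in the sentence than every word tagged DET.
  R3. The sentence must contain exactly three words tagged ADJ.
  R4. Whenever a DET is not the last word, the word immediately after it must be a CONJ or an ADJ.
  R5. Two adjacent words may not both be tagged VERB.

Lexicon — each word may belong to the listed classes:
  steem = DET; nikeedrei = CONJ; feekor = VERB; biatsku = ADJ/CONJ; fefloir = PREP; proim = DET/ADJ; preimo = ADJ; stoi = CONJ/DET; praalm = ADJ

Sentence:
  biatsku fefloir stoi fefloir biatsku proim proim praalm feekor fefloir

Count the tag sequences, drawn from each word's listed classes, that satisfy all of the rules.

1

Candidates per position — 1:biatsku {ADJ,CONJ}; 2:fefloir {PREP}; 3:stoi {CONJ,DET}; 4:fefloir {PREP}; 5:biatsku {ADJ,CONJ}; 6:proim {DET,ADJ}; 7:proim {DET,ADJ}; 8:praalm {ADJ}; 9:feekor {VERB}; 10:fefloir {PREP}.
There are 32 candidate sequences in total.
The sequences that satisfy every rule: CONJ PREP CONJ PREP CONJ ADJ ADJ ADJ VERB PREP.
Count = 1.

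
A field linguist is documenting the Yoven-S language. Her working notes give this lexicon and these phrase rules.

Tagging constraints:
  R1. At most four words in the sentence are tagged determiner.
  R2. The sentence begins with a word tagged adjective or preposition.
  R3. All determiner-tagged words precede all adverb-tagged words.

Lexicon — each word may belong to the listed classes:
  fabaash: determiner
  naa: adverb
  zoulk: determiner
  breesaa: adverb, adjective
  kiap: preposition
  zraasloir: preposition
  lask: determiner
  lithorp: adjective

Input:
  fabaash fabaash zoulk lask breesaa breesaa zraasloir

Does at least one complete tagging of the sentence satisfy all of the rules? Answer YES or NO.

Candidates per position — 1:fabaash {determiner}; 2:fabaash {determiner}; 3:zoulk {determiner}; 4:lask {determiner}; 5:breesaa {adverb,adjective}; 6:breesaa {adverb,adjective}; 7:zraasloir {preposition}.
Rule 2 cannot be satisfied by any choice of tags from the lexicon.
So there is no consistent tagging.

NO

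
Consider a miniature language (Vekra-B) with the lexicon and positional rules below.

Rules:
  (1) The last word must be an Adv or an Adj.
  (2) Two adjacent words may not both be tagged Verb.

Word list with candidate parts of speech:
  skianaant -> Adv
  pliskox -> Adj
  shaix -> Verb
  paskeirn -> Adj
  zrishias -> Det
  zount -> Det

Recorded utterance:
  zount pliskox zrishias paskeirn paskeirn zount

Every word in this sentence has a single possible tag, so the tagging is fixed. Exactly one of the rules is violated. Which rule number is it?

Fixed tagging: Det Adj Det Adj Adj Det.
Applying the rules: R1 fail, R2 pass.
Only rule 1 fails.

1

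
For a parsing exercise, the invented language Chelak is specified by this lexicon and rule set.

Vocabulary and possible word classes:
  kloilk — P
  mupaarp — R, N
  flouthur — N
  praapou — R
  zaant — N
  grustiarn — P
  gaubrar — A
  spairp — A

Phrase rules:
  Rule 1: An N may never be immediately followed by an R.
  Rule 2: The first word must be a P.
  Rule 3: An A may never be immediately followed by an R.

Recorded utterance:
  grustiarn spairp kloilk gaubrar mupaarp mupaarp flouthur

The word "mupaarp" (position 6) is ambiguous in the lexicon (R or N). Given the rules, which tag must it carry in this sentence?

N

Candidates per position — 1:grustiarn {P}; 2:spairp {A}; 3:kloilk {P}; 4:gaubrar {A}; 5:mupaarp {R,N}; 6:mupaarp {R,N}; 7:flouthur {N}.
Position 5: tagging it R would leave rule 3 unsatisfiable, so it must be N.
Position 6: tagging it R would leave rule 1 unsatisfiable, so it must be N.
The only consistent sequence is: P A P A N N N.
Check: rule 1 holds; rule 2 holds; rule 3 holds.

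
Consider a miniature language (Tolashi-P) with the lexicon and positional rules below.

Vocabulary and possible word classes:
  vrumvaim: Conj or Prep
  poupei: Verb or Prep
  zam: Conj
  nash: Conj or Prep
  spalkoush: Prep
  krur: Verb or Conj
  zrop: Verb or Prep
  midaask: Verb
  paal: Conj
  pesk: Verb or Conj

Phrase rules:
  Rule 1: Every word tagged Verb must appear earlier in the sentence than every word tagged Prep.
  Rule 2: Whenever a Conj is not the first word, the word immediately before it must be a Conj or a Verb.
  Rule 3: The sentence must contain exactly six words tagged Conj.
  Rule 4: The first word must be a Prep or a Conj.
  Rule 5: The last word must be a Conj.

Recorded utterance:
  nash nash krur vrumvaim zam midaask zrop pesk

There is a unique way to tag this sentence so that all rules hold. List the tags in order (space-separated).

Candidates per position — 1:nash {Conj,Prep}; 2:nash {Conj,Prep}; 3:krur {Verb,Conj}; 4:vrumvaim {Conj,Prep}; 5:zam {Conj}; 6:midaask {Verb}; 7:zrop {Verb,Prep}; 8:pesk {Verb,Conj}.
Position 1: Prep is ruled out by rule 1; that leaves Conj.
Position 2: Prep is ruled out by rule 1; that leaves Conj.
Position 3: Verb is ruled out by rule 3; that leaves Conj.
Position 4: Prep is ruled out by rule 1; that leaves Conj.
Position 8: Verb is ruled out by rule 3; that leaves Conj.
Position 7: Prep is ruled out by rule 2; that leaves Verb.
The only consistent sequence is: Conj Conj Conj Conj Conj Verb Verb Conj.
Rule-by-rule: rule 1 holds; rule 2 holds; rule 3 holds; rule 4 holds; rule 5 holds.

Conj Conj Conj Conj Conj Verb Verb Conj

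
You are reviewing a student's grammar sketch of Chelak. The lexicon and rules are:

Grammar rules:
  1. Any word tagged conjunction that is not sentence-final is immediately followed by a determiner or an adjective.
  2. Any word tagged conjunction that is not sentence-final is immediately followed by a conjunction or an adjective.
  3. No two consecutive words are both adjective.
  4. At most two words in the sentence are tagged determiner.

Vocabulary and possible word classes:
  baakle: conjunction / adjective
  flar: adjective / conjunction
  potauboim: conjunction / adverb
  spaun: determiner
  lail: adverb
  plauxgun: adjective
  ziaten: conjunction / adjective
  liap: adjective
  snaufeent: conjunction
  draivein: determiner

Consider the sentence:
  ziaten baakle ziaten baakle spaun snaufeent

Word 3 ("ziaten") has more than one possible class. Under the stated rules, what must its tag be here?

Candidates per position — 1:ziaten {conjunction,adjective}; 2:baakle {conjunction,adjective}; 3:ziaten {conjunction,adjective}; 4:baakle {conjunction,adjective}; 5:spaun {determiner}; 6:snaufeent {conjunction}.
Word 4 cannot be conjunction — rule 2 would then fail for every completion. It is adjective.
Word 3 cannot be adjective — rule 3 would then fail for every completion. It is conjunction.
Word 2 cannot be conjunction — rule 1 would then fail for every completion. It is adjective.
Word 1 cannot be adjective — rule 3 would then fail for every completion. It is conjunction.
That leaves exactly one tagging: conjunction adjective conjunction adjective determiner conjunction.
Check: rule 1 ok; rule 2 ok; rule 3 ok; rule 4 ok.

conjunction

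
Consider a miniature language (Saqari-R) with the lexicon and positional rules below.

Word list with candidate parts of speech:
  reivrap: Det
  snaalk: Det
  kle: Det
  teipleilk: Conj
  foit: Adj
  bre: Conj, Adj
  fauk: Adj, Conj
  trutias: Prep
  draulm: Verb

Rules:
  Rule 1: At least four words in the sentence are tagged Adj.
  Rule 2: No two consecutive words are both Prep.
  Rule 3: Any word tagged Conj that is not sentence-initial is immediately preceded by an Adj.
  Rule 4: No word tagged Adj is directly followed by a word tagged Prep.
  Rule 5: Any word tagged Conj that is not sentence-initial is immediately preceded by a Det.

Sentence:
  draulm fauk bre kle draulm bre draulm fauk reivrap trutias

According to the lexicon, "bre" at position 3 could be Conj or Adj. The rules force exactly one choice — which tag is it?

Candidates per position — 1:draulm {Verb}; 2:fauk {Adj,Conj}; 3:bre {Conj,Adj}; 4:kle {Det}; 5:draulm {Verb}; 6:bre {Conj,Adj}; 7:draulm {Verb}; 8:fauk {Adj,Conj}; 9:reivrap {Det}; 10:trutias {Prep}.
Position 2: Conj is ruled out by rule 1; that leaves Adj.
Position 3: Conj is ruled out by rule 1; that leaves Adj.
Position 6: Conj is ruled out by rule 1; that leaves Adj.
Position 8: Conj is ruled out by rule 1; that leaves Adj.
So the tagging must be: Verb Adj Adj Det Verb Adj Verb Adj Det Prep.
Checking: rule 1 holds; rule 2 holds; rule 3 holds; rule 4 holds; rule 5 holds.

Adj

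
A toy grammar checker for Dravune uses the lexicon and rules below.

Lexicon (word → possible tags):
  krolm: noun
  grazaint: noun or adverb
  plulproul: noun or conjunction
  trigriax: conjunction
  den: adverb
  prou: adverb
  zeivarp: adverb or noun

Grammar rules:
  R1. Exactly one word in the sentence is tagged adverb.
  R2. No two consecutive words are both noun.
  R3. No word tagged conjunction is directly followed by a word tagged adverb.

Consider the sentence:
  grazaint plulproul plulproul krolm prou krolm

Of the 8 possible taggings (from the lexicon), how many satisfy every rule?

1

Candidates per position — 1:grazaint {noun,adverb}; 2:plulproul {noun,conjunction}; 3:plulproul {noun,conjunction}; 4:krolm {noun}; 5:prou {adverb}; 6:krolm {noun}.
There are 8 candidate sequences in total.
The sequences that satisfy every rule: noun conjunction conjunction noun adverb noun.
Count = 1.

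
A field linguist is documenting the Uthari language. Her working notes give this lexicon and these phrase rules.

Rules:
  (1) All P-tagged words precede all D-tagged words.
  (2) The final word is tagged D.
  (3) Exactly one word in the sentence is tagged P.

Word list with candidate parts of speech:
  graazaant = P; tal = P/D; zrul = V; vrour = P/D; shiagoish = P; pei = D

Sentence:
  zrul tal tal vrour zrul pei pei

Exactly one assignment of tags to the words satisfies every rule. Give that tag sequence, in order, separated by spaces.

Candidates per position — 1:zrul {V}; 2:tal {P,D}; 3:tal {P,D}; 4:vrour {P,D}; 5:zrul {V}; 6:pei {D}; 7:pei {D}.
The remaining ambiguous positions (2, 3, 4) are resolved jointly — only one combination satisfies every rule.
So the tagging must be: V P D D V D D.
Verifying each rule — rule 1 ✓; rule 2 ✓; rule 3 ✓.

V P D D V D D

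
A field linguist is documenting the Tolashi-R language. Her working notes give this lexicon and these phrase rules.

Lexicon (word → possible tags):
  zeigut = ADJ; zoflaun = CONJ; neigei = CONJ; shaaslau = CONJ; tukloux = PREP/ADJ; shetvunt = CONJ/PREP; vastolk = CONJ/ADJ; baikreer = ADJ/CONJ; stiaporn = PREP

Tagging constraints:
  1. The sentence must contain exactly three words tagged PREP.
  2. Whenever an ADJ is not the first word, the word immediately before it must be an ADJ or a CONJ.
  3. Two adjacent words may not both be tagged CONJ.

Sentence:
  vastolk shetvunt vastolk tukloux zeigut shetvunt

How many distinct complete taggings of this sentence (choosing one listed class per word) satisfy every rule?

0

Candidates per position — 1:vastolk {CONJ,ADJ}; 2:shetvunt {CONJ,PREP}; 3:vastolk {CONJ,ADJ}; 4:tukloux {PREP,ADJ}; 5:zeigut {ADJ}; 6:shetvunt {CONJ,PREP}.
There are 32 candidate sequences in total.
Every candidate sequence violates at least one rule; no consistent tagging exists.
Count = 0.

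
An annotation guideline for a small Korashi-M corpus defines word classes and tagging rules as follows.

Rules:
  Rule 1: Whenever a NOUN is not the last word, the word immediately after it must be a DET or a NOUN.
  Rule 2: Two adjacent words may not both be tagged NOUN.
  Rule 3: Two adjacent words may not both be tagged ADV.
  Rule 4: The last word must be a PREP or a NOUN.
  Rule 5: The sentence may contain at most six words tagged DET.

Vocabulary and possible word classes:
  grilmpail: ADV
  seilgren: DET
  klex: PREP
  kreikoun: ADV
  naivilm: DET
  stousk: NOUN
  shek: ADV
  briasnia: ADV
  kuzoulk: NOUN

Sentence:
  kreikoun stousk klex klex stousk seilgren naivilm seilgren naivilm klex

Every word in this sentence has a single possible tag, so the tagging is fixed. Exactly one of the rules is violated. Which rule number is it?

Fixed tagging: ADV NOUN PREP PREP NOUN DET DET DET DET PREP.
Rule check: R1 fail, R2 pass, R3 pass, R4 pass, R5 pass.
Only rule 1 fails.

1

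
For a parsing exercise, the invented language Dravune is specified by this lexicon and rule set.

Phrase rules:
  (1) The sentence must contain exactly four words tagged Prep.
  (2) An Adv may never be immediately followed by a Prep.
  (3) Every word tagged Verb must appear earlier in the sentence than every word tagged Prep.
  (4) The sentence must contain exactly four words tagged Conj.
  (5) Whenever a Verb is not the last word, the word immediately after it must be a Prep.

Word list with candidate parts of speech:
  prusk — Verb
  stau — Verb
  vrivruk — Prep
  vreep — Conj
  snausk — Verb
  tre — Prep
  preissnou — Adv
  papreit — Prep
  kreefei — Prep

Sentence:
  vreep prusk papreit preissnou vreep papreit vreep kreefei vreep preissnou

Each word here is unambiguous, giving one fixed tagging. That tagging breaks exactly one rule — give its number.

1

Fixed tagging: Conj Verb Prep Adv Conj Prep Conj Prep Conj Adv.
Checking each rule: R1 fail, R2 pass, R3 pass, R4 pass, R5 pass.
Only rule 1 fails.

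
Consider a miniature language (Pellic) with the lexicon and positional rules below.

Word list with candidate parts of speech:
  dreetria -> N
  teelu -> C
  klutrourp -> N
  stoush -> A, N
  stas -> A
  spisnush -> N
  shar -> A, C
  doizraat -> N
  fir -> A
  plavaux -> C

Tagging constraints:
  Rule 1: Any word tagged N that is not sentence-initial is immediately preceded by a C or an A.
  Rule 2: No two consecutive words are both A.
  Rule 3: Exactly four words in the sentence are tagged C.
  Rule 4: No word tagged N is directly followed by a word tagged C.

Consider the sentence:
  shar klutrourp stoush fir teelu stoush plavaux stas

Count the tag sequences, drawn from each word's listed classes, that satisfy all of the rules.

Candidates per position — 1:shar {A,C}; 2:klutrourp {N}; 3:stoush {A,N}; 4:fir {A}; 5:teelu {C}; 6:stoush {A,N}; 7:plavaux {C}; 8:stas {A}.
There are 8 candidate sequences in total.
Rule 3 cannot be satisfied by any choice of tags from the lexicon.
So there is no consistent tagging.
Count = 0.

0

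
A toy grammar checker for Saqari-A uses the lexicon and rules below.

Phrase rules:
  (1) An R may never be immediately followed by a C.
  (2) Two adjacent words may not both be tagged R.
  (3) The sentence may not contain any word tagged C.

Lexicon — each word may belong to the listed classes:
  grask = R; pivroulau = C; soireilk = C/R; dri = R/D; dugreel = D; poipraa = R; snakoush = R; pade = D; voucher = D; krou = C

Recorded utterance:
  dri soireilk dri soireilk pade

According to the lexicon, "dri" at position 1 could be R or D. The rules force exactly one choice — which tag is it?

Candidates per position — 1:dri {R,D}; 2:soireilk {C,R}; 3:dri {R,D}; 4:soireilk {C,R}; 5:pade {D}.
At position 2, choosing C makes rule 3 impossible to satisfy; hence R.
At position 3, choosing R makes rule 2 impossible to satisfy; hence D.
At position 4, choosing C makes rule 3 impossible to satisfy; hence R.
At position 1, choosing R makes rule 2 impossible to satisfy; hence D.
So the tagging must be: D R D R D.
Checking: rule 1 satisfied; rule 2 satisfied; rule 3 satisfied.

D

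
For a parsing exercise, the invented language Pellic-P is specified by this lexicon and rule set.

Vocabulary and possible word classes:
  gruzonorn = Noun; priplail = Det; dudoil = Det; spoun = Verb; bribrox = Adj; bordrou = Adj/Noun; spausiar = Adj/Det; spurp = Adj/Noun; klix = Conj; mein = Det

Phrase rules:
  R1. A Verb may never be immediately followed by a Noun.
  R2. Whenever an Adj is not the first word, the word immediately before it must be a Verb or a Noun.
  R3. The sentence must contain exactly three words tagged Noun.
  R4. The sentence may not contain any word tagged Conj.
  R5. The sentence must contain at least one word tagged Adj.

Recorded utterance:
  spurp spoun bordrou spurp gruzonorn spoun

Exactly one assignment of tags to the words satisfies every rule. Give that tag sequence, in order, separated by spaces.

Candidates per position — 1:spurp {Adj,Noun}; 2:spoun {Verb}; 3:bordrou {Adj,Noun}; 4:spurp {Adj,Noun}; 5:gruzonorn {Noun}; 6:spoun {Verb}.
Position 3: Noun is ruled out by rule 1; that leaves Adj.
Position 4: Adj is ruled out by rule 2; that leaves Noun.
Position 1: Adj is ruled out by rule 3; that leaves Noun.
That leaves exactly one tagging: Noun Verb Adj Noun Noun Verb.
Check: rule 1 ✓; rule 2 ✓; rule 3 ✓; rule 4 ✓; rule 5 ✓.

Noun Verb Adj Noun Noun Verb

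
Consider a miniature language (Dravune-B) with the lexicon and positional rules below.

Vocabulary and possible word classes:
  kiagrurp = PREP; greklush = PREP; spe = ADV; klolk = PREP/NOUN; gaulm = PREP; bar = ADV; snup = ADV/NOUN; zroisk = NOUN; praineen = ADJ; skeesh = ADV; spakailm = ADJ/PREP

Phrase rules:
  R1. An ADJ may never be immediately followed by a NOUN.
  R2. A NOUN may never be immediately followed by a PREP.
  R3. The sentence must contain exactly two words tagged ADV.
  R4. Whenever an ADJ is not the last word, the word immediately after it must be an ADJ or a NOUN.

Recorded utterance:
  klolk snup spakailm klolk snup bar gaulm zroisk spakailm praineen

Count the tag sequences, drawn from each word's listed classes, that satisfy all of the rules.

4

Candidates per position — 1:klolk {PREP,NOUN}; 2:snup {ADV,NOUN}; 3:spakailm {ADJ,PREP}; 4:klolk {PREP,NOUN}; 5:snup {ADV,NOUN}; 6:bar {ADV}; 7:gaulm {PREP}; 8:zroisk {NOUN}; 9:spakailm {ADJ,PREP}; 10:praineen {ADJ}.
There are 64 candidate sequences in total.
The sequences that satisfy every rule: PREP ADV PREP PREP NOUN ADV PREP NOUN ADJ ADJ; PREP ADV PREP NOUN NOUN ADV PREP NOUN ADJ ADJ; NOUN ADV PREP PREP NOUN ADV PREP NOUN ADJ ADJ; NOUN ADV PREP NOUN NOUN ADV PREP NOUN ADJ ADJ.
Count = 4.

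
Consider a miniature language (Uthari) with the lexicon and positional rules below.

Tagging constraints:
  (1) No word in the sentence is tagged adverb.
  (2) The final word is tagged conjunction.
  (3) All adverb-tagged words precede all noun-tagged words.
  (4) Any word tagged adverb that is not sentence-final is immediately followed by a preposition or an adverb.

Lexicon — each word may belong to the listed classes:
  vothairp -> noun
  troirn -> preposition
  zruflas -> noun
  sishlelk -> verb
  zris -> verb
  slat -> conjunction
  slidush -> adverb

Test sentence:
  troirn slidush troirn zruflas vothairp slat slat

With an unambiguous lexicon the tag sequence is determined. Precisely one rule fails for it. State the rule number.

Fixed tagging: preposition adverb preposition noun noun conjunction conjunction.
Rule check: R1 fail, R2 pass, R3 pass, R4 pass.
Only rule 1 fails.

1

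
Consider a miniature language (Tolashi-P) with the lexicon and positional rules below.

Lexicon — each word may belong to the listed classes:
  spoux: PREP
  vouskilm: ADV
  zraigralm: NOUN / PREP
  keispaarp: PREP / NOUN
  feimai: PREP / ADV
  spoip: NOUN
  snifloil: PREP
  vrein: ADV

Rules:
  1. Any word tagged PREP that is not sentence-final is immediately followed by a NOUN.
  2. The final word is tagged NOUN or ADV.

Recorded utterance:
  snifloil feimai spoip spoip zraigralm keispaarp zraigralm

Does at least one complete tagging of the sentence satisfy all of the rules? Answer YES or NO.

Candidates per position — 1:snifloil {PREP}; 2:feimai {PREP,ADV}; 3:spoip {NOUN}; 4:spoip {NOUN}; 5:zraigralm {NOUN,PREP}; 6:keispaarp {PREP,NOUN}; 7:zraigralm {NOUN,PREP}.
Rule 1 cannot be satisfied by any choice of tags from the lexicon.
So there is no consistent tagging.

NO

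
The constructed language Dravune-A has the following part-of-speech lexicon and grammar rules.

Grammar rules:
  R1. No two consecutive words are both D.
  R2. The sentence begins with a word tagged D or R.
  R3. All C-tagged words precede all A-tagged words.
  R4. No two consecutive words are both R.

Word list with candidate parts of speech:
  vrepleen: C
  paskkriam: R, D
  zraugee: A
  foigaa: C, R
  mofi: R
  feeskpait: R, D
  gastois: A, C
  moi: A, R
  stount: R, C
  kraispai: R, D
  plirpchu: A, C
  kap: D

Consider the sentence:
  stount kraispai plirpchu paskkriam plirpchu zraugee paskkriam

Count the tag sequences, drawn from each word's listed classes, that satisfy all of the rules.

Candidates per position — 1:stount {R,C}; 2:kraispai {R,D}; 3:plirpchu {A,C}; 4:paskkriam {R,D}; 5:plirpchu {A,C}; 6:zraugee {A}; 7:paskkriam {R,D}.
There are 64 candidate sequences in total.
Checking each against the rules leaves 12 sequences.
Count = 12.

12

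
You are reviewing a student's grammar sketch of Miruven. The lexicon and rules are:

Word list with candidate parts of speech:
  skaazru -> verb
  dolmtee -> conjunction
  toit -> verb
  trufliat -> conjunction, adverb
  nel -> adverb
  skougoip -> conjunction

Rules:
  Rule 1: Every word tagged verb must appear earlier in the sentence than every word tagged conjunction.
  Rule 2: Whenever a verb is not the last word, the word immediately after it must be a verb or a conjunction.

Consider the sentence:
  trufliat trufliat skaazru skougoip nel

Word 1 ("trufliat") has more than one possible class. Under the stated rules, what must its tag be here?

Candidates per position — 1:trufliat {conjunction,adverb}; 2:trufliat {conjunction,adverb}; 3:skaazru {verb}; 4:skougoip {conjunction}; 5:nel {adverb}.
Position 1: conjunction is ruled out by rule 1; that leaves adverb.
Position 2: conjunction is ruled out by rule 1; that leaves adverb.
That leaves exactly one tagging: adverb adverb verb conjunction adverb.
Check: rule 1 satisfied; rule 2 satisfied.

adverb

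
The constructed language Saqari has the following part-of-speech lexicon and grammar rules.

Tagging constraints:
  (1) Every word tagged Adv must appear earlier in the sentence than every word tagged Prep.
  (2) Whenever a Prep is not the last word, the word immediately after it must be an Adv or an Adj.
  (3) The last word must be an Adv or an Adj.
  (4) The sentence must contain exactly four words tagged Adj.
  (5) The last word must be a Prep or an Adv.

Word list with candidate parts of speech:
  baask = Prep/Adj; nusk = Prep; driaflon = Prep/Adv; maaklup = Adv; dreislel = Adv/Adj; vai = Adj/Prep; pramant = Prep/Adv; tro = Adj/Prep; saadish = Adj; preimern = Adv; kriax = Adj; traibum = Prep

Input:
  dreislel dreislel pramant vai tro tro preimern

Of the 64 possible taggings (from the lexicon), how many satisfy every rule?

2

Candidates per position — 1:dreislel {Adv,Adj}; 2:dreislel {Adv,Adj}; 3:pramant {Prep,Adv}; 4:vai {Adj,Prep}; 5:tro {Adj,Prep}; 6:tro {Adj,Prep}; 7:preimern {Adv}.
There are 64 candidate sequences in total.
The sequences that satisfy every rule: Adv Adj Adv Adj Adj Adj Adv; Adj Adv Adv Adj Adj Adj Adv.
Count = 2.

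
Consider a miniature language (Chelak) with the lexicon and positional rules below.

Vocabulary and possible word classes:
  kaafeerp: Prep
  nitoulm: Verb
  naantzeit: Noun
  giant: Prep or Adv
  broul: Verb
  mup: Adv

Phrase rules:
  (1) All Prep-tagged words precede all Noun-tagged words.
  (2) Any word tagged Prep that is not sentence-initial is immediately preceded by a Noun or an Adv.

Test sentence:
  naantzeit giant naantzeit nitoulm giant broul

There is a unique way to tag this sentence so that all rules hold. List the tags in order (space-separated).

Candidates per position — 1:naantzeit {Noun}; 2:giant {Prep,Adv}; 3:naantzeit {Noun}; 4:nitoulm {Verb}; 5:giant {Prep,Adv}; 6:broul {Verb}.
Position 2: Prep is ruled out by rule 1; that leaves Adv.
Position 5: Prep is ruled out by rule 1; that leaves Adv.
The unique satisfying tagging is: Noun Adv Noun Verb Adv Verb.
Verifying each rule — rule 1 holds; rule 2 holds.

Noun Adv Noun Verb Adv Verb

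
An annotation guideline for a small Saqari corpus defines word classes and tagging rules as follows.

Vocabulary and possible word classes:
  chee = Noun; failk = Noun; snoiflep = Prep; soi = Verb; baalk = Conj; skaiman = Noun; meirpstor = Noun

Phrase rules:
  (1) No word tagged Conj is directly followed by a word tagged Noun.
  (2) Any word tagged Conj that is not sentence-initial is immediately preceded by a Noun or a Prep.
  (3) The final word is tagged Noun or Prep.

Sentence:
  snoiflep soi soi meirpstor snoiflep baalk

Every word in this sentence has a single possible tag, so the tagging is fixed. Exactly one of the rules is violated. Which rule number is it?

Fixed tagging: Prep Verb Verb Noun Prep Conj.
Rule check: R1 ✓, R2 ✓, R3 ✗.
Only rule 3 fails.

3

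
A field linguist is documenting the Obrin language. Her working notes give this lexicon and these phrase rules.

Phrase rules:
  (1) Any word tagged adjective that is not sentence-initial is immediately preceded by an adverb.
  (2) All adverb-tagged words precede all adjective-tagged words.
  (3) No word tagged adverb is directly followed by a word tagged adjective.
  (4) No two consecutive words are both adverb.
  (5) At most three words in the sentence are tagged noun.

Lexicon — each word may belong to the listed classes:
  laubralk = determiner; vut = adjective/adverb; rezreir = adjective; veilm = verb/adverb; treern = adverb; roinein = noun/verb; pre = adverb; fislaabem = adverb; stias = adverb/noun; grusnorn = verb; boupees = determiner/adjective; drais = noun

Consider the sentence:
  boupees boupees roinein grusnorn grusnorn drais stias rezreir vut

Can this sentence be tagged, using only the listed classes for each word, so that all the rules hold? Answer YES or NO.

Candidates per position — 1:boupees {determiner,adjective}; 2:boupees {determiner,adjective}; 3:roinein {noun,verb}; 4:grusnorn {verb}; 5:grusnorn {verb}; 6:drais {noun}; 7:stias {adverb,noun}; 8:rezreir {adjective}; 9:vut {adjective,adverb}.
Every candidate sequence violates at least one rule; no consistent tagging exists.

NO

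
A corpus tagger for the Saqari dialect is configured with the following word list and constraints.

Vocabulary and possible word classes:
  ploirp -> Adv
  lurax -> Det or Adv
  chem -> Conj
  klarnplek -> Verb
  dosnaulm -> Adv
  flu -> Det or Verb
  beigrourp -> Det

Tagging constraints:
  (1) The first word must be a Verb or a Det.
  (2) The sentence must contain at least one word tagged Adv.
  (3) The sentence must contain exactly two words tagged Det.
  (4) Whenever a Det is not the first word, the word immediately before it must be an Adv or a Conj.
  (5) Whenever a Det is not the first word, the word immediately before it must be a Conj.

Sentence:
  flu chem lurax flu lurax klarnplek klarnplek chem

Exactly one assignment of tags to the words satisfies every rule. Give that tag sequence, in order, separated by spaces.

Det Conj Det Verb Adv Verb Verb Conj

Candidates per position — 1:flu {Det,Verb}; 2:chem {Conj}; 3:lurax {Det,Adv}; 4:flu {Det,Verb}; 5:lurax {Det,Adv}; 6:klarnplek {Verb}; 7:klarnplek {Verb}; 8:chem {Conj}.
Word 4 cannot be Det — rule 5 would then fail for every completion. It is Verb.
Word 5 cannot be Det — rule 4 would then fail for every completion. It is Adv.
Word 1 cannot be Verb — rule 3 would then fail for every completion. It is Det.
Word 3 cannot be Adv — rule 3 would then fail for every completion. It is Det.
That leaves exactly one tagging: Det Conj Det Verb Adv Verb Verb Conj.
Checking: rule 1 holds; rule 2 holds; rule 3 holds; rule 4 holds; rule 5 holds.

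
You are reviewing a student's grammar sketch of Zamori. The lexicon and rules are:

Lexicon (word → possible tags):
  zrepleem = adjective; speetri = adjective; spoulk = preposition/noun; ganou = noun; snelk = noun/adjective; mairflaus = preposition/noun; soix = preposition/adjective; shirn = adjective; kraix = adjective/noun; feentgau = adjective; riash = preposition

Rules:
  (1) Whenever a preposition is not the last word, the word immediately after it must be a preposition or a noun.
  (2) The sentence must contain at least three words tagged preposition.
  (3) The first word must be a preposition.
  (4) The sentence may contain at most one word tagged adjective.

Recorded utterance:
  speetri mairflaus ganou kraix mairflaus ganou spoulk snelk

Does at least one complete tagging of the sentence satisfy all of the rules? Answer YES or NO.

Candidates per position — 1:speetri {adjective}; 2:mairflaus {preposition,noun}; 3:ganou {noun}; 4:kraix {adjective,noun}; 5:mairflaus {preposition,noun}; 6:ganou {noun}; 7:spoulk {preposition,noun}; 8:snelk {noun,adjective}.
Rule 3 cannot be satisfied by any choice of tags from the lexicon.
So there is no consistent tagging.

NO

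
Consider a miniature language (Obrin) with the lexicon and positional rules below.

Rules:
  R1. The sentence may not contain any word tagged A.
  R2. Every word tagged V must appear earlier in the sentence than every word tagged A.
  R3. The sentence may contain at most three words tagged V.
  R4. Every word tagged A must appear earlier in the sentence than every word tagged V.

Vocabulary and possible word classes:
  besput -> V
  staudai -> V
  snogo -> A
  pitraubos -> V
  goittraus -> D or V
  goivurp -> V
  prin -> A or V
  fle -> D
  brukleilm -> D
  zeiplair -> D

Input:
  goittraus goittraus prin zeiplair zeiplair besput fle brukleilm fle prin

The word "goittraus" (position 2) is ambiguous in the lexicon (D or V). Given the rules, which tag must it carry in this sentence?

D

Candidates per position — 1:goittraus {D,V}; 2:goittraus {D,V}; 3:prin {A,V}; 4:zeiplair {D}; 5:zeiplair {D}; 6:besput {V}; 7:fle {D}; 8:brukleilm {D}; 9:fle {D}; 10:prin {A,V}.
Position 3: A is ruled out by rule 1; that leaves V.
Position 10: A is ruled out by rule 1; that leaves V.
Position 1: V is ruled out by rule 3; that leaves D.
Position 2: V is ruled out by rule 3; that leaves D.
That leaves exactly one tagging: D D V D D V D D D V.
Checking: rule 1 holds; rule 2 holds; rule 3 holds; rule 4 holds.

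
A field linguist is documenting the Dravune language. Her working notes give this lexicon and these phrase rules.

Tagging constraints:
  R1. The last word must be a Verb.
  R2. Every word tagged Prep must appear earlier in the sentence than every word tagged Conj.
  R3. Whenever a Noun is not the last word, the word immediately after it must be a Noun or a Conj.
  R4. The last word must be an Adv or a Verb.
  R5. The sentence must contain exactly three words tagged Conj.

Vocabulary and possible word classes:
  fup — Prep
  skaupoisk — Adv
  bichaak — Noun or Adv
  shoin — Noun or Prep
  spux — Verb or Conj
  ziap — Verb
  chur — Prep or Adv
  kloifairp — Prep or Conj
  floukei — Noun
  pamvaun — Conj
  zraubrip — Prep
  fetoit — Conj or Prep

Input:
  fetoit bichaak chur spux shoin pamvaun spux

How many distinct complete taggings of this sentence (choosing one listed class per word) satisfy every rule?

Candidates per position — 1:fetoit {Conj,Prep}; 2:bichaak {Noun,Adv}; 3:chur {Prep,Adv}; 4:spux {Verb,Conj}; 5:shoin {Noun,Prep}; 6:pamvaun {Conj}; 7:spux {Verb,Conj}.
There are 64 candidate sequences in total.
The sequences that satisfy every rule: Conj Adv Adv Conj Noun Conj Verb.
Count = 1.

1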